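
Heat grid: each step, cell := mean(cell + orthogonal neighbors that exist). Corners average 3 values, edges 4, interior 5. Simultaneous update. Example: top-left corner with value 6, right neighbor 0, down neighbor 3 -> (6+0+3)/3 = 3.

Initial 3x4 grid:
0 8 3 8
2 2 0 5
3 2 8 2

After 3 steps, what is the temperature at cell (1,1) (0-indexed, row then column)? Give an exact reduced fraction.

Step 1: cell (1,1) = 14/5
Step 2: cell (1,1) = 303/100
Step 3: cell (1,1) = 9401/3000
Full grid after step 3:
  6383/2160 12217/3600 7181/1800 9551/2160
  39503/14400 9401/3000 11461/3000 59503/14400
  2929/1080 22409/7200 2861/800 487/120

Answer: 9401/3000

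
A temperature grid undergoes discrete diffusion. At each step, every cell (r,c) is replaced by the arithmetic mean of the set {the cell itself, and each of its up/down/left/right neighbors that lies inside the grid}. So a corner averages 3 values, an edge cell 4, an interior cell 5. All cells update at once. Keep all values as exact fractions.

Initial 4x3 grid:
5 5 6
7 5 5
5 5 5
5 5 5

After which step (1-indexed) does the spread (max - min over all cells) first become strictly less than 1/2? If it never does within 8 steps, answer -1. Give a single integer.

Answer: 3

Derivation:
Step 1: max=17/3, min=5, spread=2/3
Step 2: max=331/60, min=5, spread=31/60
Step 3: max=11809/2160, min=241/48, spread=241/540
  -> spread < 1/2 first at step 3
Step 4: max=700163/129600, min=36551/7200, spread=8449/25920
Step 5: max=41814757/7776000, min=1101977/216000, spread=428717/1555200
Step 6: max=2494306943/466560000, min=33257819/6480000, spread=3989759/18662400
Step 7: max=149126428837/27993600000, min=1001411273/194400000, spread=196928221/1119744000
Step 8: max=8917708854383/1679616000000, min=30145533191/5832000000, spread=1886362363/13436928000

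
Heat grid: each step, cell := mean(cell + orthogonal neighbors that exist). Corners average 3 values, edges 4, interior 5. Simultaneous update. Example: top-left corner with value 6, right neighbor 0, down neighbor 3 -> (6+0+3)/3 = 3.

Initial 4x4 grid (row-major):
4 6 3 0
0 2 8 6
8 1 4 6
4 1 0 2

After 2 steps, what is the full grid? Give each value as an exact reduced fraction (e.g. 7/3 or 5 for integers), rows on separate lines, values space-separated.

After step 1:
  10/3 15/4 17/4 3
  7/2 17/5 23/5 5
  13/4 16/5 19/5 9/2
  13/3 3/2 7/4 8/3
After step 2:
  127/36 221/60 39/10 49/12
  809/240 369/100 421/100 171/40
  857/240 303/100 357/100 479/120
  109/36 647/240 583/240 107/36

Answer: 127/36 221/60 39/10 49/12
809/240 369/100 421/100 171/40
857/240 303/100 357/100 479/120
109/36 647/240 583/240 107/36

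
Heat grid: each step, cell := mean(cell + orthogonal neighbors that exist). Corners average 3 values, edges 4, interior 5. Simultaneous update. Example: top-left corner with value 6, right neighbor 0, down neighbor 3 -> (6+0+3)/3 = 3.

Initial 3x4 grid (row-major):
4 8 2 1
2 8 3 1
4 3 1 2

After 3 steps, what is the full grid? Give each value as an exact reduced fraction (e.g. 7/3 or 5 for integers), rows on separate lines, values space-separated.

After step 1:
  14/3 11/2 7/2 4/3
  9/2 24/5 3 7/4
  3 4 9/4 4/3
After step 2:
  44/9 277/60 10/3 79/36
  509/120 109/25 153/50 89/48
  23/6 281/80 127/48 16/9
After step 3:
  4949/1080 15479/3600 2971/900 1063/432
  31183/7200 23749/6000 1144/375 31991/14400
  309/80 8611/2400 19793/7200 113/54

Answer: 4949/1080 15479/3600 2971/900 1063/432
31183/7200 23749/6000 1144/375 31991/14400
309/80 8611/2400 19793/7200 113/54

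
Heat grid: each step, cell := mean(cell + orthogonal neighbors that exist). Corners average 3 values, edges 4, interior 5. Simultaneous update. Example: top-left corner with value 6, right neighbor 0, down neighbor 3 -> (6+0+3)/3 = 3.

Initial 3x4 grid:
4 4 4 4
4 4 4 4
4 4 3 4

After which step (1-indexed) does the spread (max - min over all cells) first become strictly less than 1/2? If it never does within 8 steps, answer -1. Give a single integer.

Step 1: max=4, min=11/3, spread=1/3
  -> spread < 1/2 first at step 1
Step 2: max=4, min=449/120, spread=31/120
Step 3: max=4, min=4109/1080, spread=211/1080
Step 4: max=7153/1800, min=415103/108000, spread=14077/108000
Step 5: max=428317/108000, min=3747593/972000, spread=5363/48600
Step 6: max=237131/60000, min=112899191/29160000, spread=93859/1166400
Step 7: max=383463533/97200000, min=6788125519/1749600000, spread=4568723/69984000
Step 8: max=11482381111/2916000000, min=408123564371/104976000000, spread=8387449/167961600

Answer: 1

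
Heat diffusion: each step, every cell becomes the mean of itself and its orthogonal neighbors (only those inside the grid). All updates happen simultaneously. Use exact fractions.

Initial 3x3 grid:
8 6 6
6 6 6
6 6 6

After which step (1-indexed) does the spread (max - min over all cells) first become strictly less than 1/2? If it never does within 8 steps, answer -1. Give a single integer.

Answer: 3

Derivation:
Step 1: max=20/3, min=6, spread=2/3
Step 2: max=59/9, min=6, spread=5/9
Step 3: max=689/108, min=6, spread=41/108
  -> spread < 1/2 first at step 3
Step 4: max=41011/6480, min=1091/180, spread=347/1296
Step 5: max=2439737/388800, min=10957/1800, spread=2921/15552
Step 6: max=145796539/23328000, min=1321483/216000, spread=24611/186624
Step 7: max=8716802033/1399680000, min=29816741/4860000, spread=207329/2239488
Step 8: max=521914752451/83980800000, min=1594001599/259200000, spread=1746635/26873856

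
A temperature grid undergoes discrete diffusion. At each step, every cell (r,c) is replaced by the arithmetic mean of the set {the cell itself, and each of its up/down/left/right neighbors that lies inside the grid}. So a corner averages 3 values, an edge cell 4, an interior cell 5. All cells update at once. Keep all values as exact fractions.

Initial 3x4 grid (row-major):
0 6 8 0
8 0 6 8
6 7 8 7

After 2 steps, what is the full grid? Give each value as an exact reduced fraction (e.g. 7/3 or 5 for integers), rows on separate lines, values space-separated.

Answer: 35/9 557/120 119/24 187/36
617/120 473/100 573/100 97/16
21/4 493/80 311/48 239/36

Derivation:
After step 1:
  14/3 7/2 5 16/3
  7/2 27/5 6 21/4
  7 21/4 7 23/3
After step 2:
  35/9 557/120 119/24 187/36
  617/120 473/100 573/100 97/16
  21/4 493/80 311/48 239/36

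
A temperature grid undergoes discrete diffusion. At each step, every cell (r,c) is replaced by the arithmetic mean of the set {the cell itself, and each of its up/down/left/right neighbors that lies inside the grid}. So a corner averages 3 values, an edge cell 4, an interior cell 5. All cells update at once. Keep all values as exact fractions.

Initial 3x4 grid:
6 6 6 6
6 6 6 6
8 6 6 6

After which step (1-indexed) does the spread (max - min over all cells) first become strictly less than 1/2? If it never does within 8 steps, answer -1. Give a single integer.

Step 1: max=20/3, min=6, spread=2/3
Step 2: max=59/9, min=6, spread=5/9
Step 3: max=689/108, min=6, spread=41/108
  -> spread < 1/2 first at step 3
Step 4: max=81977/12960, min=6, spread=4217/12960
Step 5: max=4874749/777600, min=21679/3600, spread=38417/155520
Step 6: max=291136211/46656000, min=434597/72000, spread=1903471/9331200
Step 7: max=17397149089/2799360000, min=13075759/2160000, spread=18038617/111974400
Step 8: max=1041037782851/167961600000, min=1179326759/194400000, spread=883978523/6718464000

Answer: 3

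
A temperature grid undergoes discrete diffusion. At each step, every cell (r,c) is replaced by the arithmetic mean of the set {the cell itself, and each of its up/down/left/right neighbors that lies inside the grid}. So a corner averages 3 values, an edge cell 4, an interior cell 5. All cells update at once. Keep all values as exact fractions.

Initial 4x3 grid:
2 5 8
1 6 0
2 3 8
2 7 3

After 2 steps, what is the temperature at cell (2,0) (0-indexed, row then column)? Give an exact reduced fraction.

Step 1: cell (2,0) = 2
Step 2: cell (2,0) = 817/240
Full grid after step 2:
  32/9 61/16 181/36
  125/48 217/50 49/12
  817/240 349/100 101/20
  113/36 1117/240 53/12

Answer: 817/240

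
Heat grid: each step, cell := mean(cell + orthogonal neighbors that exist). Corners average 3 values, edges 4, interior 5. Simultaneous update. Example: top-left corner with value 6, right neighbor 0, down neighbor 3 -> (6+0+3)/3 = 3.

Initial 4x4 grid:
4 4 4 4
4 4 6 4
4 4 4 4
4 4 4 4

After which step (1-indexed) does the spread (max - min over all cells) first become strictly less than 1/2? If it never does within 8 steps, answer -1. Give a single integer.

Answer: 2

Derivation:
Step 1: max=9/2, min=4, spread=1/2
Step 2: max=111/25, min=4, spread=11/25
  -> spread < 1/2 first at step 2
Step 3: max=5167/1200, min=4, spread=367/1200
Step 4: max=23171/5400, min=1213/300, spread=1337/5400
Step 5: max=689669/162000, min=36469/9000, spread=33227/162000
Step 6: max=20654327/4860000, min=220049/54000, spread=849917/4860000
Step 7: max=616914347/145800000, min=3308533/810000, spread=21378407/145800000
Step 8: max=18462462371/4374000000, min=995688343/243000000, spread=540072197/4374000000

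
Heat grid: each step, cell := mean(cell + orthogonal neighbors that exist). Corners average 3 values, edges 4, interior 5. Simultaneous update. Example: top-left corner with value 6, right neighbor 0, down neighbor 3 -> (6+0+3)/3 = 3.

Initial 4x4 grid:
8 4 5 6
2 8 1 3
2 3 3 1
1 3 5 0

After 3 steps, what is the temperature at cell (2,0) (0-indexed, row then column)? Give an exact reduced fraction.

Step 1: cell (2,0) = 2
Step 2: cell (2,0) = 16/5
Step 3: cell (2,0) = 247/80
Full grid after step 3:
  9901/2160 34549/7200 29797/7200 1703/432
  15167/3600 23239/6000 4541/1200 5743/1800
  247/80 6639/2000 5693/2000 1607/600
  2021/720 1297/480 6373/2400 1687/720

Answer: 247/80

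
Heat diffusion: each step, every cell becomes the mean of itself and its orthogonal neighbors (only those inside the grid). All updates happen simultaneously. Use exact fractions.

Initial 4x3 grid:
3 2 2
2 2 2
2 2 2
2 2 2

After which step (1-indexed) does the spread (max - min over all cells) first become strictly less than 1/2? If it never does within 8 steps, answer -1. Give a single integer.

Step 1: max=7/3, min=2, spread=1/3
  -> spread < 1/2 first at step 1
Step 2: max=41/18, min=2, spread=5/18
Step 3: max=473/216, min=2, spread=41/216
Step 4: max=56057/25920, min=2, spread=4217/25920
Step 5: max=3319549/1555200, min=14479/7200, spread=38417/311040
Step 6: max=197824211/93312000, min=290597/144000, spread=1903471/18662400
Step 7: max=11798429089/5598720000, min=8755759/4320000, spread=18038617/223948800
Step 8: max=705114582851/335923200000, min=790526759/388800000, spread=883978523/13436928000

Answer: 1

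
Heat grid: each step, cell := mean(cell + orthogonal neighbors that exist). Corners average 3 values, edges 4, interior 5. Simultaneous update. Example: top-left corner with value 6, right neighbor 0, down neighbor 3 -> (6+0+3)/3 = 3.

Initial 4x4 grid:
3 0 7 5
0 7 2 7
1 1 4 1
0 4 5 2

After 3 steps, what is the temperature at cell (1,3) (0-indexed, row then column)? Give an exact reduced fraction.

Step 1: cell (1,3) = 15/4
Step 2: cell (1,3) = 1139/240
Step 3: cell (1,3) = 5707/1440
Full grid after step 3:
  83/36 2757/800 5593/1440 1273/270
  5921/2400 673/250 6107/1500 5707/1440
  2663/1440 8639/3000 9233/3000 26839/7200
  2327/1080 3407/1440 22939/7200 3353/1080

Answer: 5707/1440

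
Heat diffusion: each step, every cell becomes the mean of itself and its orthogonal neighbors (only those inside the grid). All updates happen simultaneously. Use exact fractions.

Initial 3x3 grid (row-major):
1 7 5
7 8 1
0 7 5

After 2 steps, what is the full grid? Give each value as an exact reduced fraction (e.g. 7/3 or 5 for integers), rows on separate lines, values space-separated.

Answer: 19/4 247/48 43/9
59/12 5 233/48
41/9 5 169/36

Derivation:
After step 1:
  5 21/4 13/3
  4 6 19/4
  14/3 5 13/3
After step 2:
  19/4 247/48 43/9
  59/12 5 233/48
  41/9 5 169/36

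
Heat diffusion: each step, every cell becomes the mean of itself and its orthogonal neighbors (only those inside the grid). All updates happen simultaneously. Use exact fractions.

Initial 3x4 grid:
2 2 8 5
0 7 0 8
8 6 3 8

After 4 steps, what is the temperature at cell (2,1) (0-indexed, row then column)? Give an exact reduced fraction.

Answer: 971899/216000

Derivation:
Step 1: cell (2,1) = 6
Step 2: cell (2,1) = 215/48
Step 3: cell (2,1) = 35167/7200
Step 4: cell (2,1) = 971899/216000
Full grid after step 4:
  498139/129600 107503/27000 7201/1500 24317/4800
  1127137/288000 177431/40000 1704379/360000 4612091/864000
  571589/129600 971899/216000 1102319/216000 675709/129600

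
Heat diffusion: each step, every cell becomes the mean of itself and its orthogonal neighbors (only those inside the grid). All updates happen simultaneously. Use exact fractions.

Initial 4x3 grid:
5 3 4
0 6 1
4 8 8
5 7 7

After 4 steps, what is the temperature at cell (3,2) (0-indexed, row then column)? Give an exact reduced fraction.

Step 1: cell (3,2) = 22/3
Step 2: cell (3,2) = 241/36
Step 3: cell (3,2) = 6973/1080
Step 4: cell (3,2) = 782659/129600
Full grid after step 4:
  251227/64800 1678003/432000 135251/32400
  113663/27000 408031/90000 999679/216000
  68369/13500 1894949/360000 1209779/216000
  713809/129600 5112481/864000 782659/129600

Answer: 782659/129600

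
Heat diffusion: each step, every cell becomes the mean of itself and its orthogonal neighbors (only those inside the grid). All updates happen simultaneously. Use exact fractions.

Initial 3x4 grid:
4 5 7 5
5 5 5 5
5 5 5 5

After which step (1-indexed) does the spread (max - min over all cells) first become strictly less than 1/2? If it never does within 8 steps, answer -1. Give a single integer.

Answer: 3

Derivation:
Step 1: max=17/3, min=14/3, spread=1
Step 2: max=1309/240, min=233/48, spread=3/5
Step 3: max=11599/2160, min=709/144, spread=241/540
  -> spread < 1/2 first at step 3
Step 4: max=342589/64800, min=71437/14400, spread=8449/25920
Step 5: max=10216423/1944000, min=12907369/2592000, spread=428717/1555200
Step 6: max=304420201/58320000, min=778539211/155520000, spread=3989759/18662400
Step 7: max=9095960317/1749600000, min=1735952587/345600000, spread=196928221/1119744000
Step 8: max=135944458457/26244000000, min=2821550015291/559872000000, spread=1886362363/13436928000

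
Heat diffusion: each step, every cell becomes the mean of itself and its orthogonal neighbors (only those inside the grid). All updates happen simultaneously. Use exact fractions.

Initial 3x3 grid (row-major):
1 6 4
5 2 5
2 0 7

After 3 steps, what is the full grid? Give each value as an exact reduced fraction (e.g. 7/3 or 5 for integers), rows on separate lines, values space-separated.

Answer: 2477/720 5913/1600 333/80
21971/7200 5351/1500 3119/800
6341/2160 45967/14400 2687/720

Derivation:
After step 1:
  4 13/4 5
  5/2 18/5 9/2
  7/3 11/4 4
After step 2:
  13/4 317/80 17/4
  373/120 83/25 171/40
  91/36 761/240 15/4
After step 3:
  2477/720 5913/1600 333/80
  21971/7200 5351/1500 3119/800
  6341/2160 45967/14400 2687/720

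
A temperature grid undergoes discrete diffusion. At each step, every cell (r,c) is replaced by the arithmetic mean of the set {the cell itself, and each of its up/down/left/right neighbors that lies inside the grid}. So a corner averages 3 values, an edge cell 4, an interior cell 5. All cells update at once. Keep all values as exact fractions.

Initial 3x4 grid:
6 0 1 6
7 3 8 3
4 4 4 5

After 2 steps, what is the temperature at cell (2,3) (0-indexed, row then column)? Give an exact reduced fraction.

Answer: 59/12

Derivation:
Step 1: cell (2,3) = 4
Step 2: cell (2,3) = 59/12
Full grid after step 2:
  71/18 899/240 803/240 151/36
  281/60 389/100 227/50 499/120
  55/12 23/5 21/5 59/12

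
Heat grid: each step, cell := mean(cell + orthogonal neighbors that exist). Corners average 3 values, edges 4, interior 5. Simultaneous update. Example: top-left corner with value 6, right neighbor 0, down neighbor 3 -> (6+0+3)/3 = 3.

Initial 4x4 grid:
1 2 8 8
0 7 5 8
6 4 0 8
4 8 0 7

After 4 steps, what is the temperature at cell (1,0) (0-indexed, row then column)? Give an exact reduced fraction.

Step 1: cell (1,0) = 7/2
Step 2: cell (1,0) = 29/10
Step 3: cell (1,0) = 371/100
Step 4: cell (1,0) = 11159/3000
Full grid after step 4:
  26863/7200 101677/24000 43279/8000 14413/2400
  11159/3000 87293/20000 101957/20000 8747/1500
  4167/1000 85251/20000 292673/60000 5843/1125
  2047/480 107123/24000 327737/72000 21151/4320

Answer: 11159/3000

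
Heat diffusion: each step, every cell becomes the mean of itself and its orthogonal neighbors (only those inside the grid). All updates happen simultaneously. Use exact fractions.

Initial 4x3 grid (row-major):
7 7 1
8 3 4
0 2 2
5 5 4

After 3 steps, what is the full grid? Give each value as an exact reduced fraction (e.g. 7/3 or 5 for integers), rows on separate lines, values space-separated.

After step 1:
  22/3 9/2 4
  9/2 24/5 5/2
  15/4 12/5 3
  10/3 4 11/3
After step 2:
  49/9 619/120 11/3
  1223/240 187/50 143/40
  839/240 359/100 347/120
  133/36 67/20 32/9
After step 3:
  11303/2160 32417/7200 62/15
  31997/7200 25391/6000 2081/600
  28577/7200 6827/2000 12251/3600
  7589/2160 1419/400 3527/1080

Answer: 11303/2160 32417/7200 62/15
31997/7200 25391/6000 2081/600
28577/7200 6827/2000 12251/3600
7589/2160 1419/400 3527/1080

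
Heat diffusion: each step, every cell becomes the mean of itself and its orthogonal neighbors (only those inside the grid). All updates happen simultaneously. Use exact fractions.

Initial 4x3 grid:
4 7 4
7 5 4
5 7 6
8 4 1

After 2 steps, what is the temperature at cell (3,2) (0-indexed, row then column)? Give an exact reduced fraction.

Step 1: cell (3,2) = 11/3
Step 2: cell (3,2) = 79/18
Full grid after step 2:
  65/12 11/2 59/12
  6 132/25 81/16
  173/30 553/100 1099/240
  209/36 74/15 79/18

Answer: 79/18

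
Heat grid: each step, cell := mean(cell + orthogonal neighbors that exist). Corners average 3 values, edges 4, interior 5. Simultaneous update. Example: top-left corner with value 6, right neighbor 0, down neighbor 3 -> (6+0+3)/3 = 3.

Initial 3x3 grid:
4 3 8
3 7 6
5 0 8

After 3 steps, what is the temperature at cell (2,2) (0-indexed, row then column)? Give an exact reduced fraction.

Step 1: cell (2,2) = 14/3
Step 2: cell (2,2) = 203/36
Step 3: cell (2,2) = 10813/2160
Full grid after step 3:
  9173/2160 12301/2400 11563/2160
  21077/4800 13711/3000 80581/14400
  8503/2160 4291/900 10813/2160

Answer: 10813/2160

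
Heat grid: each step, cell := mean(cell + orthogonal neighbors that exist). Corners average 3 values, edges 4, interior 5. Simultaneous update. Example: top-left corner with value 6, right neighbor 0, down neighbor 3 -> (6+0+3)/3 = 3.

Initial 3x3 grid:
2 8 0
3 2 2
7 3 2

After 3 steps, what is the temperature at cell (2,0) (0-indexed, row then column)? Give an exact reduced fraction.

Answer: 2009/540

Derivation:
Step 1: cell (2,0) = 13/3
Step 2: cell (2,0) = 34/9
Step 3: cell (2,0) = 2009/540
Full grid after step 3:
  4003/1080 1441/450 3193/1080
  25831/7200 9997/3000 19381/7200
  2009/540 22831/7200 386/135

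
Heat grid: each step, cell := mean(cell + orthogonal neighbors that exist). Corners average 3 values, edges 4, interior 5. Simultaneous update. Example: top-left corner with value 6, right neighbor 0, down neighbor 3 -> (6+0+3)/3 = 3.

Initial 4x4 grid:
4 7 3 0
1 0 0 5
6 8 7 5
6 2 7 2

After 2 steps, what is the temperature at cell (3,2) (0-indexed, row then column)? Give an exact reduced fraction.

Answer: 1219/240

Derivation:
Step 1: cell (3,2) = 9/2
Step 2: cell (3,2) = 1219/240
Full grid after step 2:
  41/12 33/10 35/12 23/9
  19/5 341/100 83/25 155/48
  259/60 121/25 89/20 1039/240
  47/9 1171/240 1219/240 167/36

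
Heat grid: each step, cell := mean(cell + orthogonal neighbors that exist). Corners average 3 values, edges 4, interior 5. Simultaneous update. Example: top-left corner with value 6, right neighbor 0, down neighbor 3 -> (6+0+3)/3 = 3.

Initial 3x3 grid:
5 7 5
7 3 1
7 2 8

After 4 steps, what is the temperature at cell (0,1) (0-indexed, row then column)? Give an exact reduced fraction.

Answer: 41971/8640

Derivation:
Step 1: cell (0,1) = 5
Step 2: cell (0,1) = 59/12
Step 3: cell (0,1) = 713/144
Step 4: cell (0,1) = 41971/8640
Full grid after step 4:
  13355/2592 41971/8640 23959/5184
  87407/17280 69143/14400 17191/3840
  12929/2592 749/160 23171/5184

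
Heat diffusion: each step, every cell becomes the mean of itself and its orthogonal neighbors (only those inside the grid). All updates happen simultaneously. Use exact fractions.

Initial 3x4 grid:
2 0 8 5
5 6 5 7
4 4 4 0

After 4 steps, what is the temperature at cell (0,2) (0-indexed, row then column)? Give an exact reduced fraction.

Answer: 101761/21600

Derivation:
Step 1: cell (0,2) = 9/2
Step 2: cell (0,2) = 127/24
Step 3: cell (0,2) = 3337/720
Step 4: cell (0,2) = 101761/21600
Full grid after step 4:
  103391/25920 89861/21600 101761/21600 124663/25920
  683243/172800 309067/72000 319547/72000 818623/172800
  107141/25920 178897/43200 190097/43200 113473/25920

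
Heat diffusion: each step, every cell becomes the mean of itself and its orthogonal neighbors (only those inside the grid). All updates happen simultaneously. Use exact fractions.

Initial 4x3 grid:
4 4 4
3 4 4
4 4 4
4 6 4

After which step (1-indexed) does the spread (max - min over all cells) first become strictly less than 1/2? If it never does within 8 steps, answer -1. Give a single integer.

Step 1: max=14/3, min=11/3, spread=1
Step 2: max=547/120, min=449/120, spread=49/60
Step 3: max=4757/1080, min=4109/1080, spread=3/5
Step 4: max=1866763/432000, min=125711/32400, spread=571849/1296000
  -> spread < 1/2 first at step 4
Step 5: max=16635233/3888000, min=3793097/972000, spread=97523/259200
Step 6: max=987774007/233280000, min=114959129/29160000, spread=302671/1036800
Step 7: max=58937157413/13996800000, min=6936356311/1749600000, spread=45950759/186624000
Step 8: max=3515723355967/839808000000, min=418659705449/104976000000, spread=443855233/2239488000

Answer: 4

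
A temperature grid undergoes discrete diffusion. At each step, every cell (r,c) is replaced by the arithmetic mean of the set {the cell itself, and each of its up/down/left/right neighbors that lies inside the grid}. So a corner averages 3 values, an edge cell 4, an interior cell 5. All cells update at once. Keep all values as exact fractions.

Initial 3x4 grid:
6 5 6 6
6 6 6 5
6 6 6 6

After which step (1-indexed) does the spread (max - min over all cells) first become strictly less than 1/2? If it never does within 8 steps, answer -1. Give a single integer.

Step 1: max=6, min=17/3, spread=1/3
  -> spread < 1/2 first at step 1
Step 2: max=6, min=1373/240, spread=67/240
Step 3: max=1069/180, min=12373/2160, spread=91/432
Step 4: max=31943/5400, min=745277/129600, spread=4271/25920
Step 5: max=70711/12000, min=44827003/7776000, spread=39749/311040
Step 6: max=14283581/2430000, min=2695461977/466560000, spread=1879423/18662400
Step 7: max=3421320041/583200000, min=162003688843/27993600000, spread=3551477/44789760
Step 8: max=17081848787/2916000000, min=9733340923937/1679616000000, spread=846431819/13436928000

Answer: 1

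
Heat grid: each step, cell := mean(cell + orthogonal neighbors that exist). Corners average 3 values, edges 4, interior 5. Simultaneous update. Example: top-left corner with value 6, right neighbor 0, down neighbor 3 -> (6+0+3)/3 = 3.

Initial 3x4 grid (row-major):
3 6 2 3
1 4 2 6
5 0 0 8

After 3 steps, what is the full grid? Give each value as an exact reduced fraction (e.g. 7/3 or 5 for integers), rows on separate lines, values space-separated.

Answer: 6821/2160 11677/3600 6151/1800 8083/2160
42013/14400 4343/1500 9901/3000 54043/14400
229/90 6493/2400 22579/7200 3959/1080

Derivation:
After step 1:
  10/3 15/4 13/4 11/3
  13/4 13/5 14/5 19/4
  2 9/4 5/2 14/3
After step 2:
  31/9 97/30 101/30 35/9
  671/240 293/100 159/50 953/240
  5/2 187/80 733/240 143/36
After step 3:
  6821/2160 11677/3600 6151/1800 8083/2160
  42013/14400 4343/1500 9901/3000 54043/14400
  229/90 6493/2400 22579/7200 3959/1080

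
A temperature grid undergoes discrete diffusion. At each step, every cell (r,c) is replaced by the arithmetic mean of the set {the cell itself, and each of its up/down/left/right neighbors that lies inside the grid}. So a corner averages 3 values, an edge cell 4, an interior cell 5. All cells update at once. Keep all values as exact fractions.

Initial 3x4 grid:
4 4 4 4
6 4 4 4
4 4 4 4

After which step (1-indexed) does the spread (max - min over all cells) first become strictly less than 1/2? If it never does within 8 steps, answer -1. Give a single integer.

Step 1: max=14/3, min=4, spread=2/3
Step 2: max=547/120, min=4, spread=67/120
Step 3: max=4757/1080, min=4, spread=437/1080
  -> spread < 1/2 first at step 3
Step 4: max=1885531/432000, min=2009/500, spread=29951/86400
Step 5: max=16767821/3888000, min=13658/3375, spread=206761/777600
Step 6: max=6676995571/1555200000, min=10965671/2700000, spread=14430763/62208000
Step 7: max=398355741689/93312000000, min=881652727/216000000, spread=139854109/746496000
Step 8: max=23817351890251/5598720000000, min=79611228977/19440000000, spread=7114543559/44789760000

Answer: 3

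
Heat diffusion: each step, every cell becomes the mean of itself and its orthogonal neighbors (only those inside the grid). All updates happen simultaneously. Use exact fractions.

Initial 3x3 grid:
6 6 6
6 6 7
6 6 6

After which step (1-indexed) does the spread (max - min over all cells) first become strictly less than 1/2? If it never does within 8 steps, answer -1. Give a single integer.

Answer: 1

Derivation:
Step 1: max=19/3, min=6, spread=1/3
  -> spread < 1/2 first at step 1
Step 2: max=1507/240, min=6, spread=67/240
Step 3: max=13397/2160, min=1207/200, spread=1807/10800
Step 4: max=5341963/864000, min=32761/5400, spread=33401/288000
Step 5: max=47885933/7776000, min=3283391/540000, spread=3025513/38880000
Step 6: max=19127326867/3110400000, min=175555949/28800000, spread=53531/995328
Step 7: max=1145776925849/186624000000, min=47447116051/7776000000, spread=450953/11943936
Step 8: max=68693543560603/11197440000000, min=5699728610519/933120000000, spread=3799043/143327232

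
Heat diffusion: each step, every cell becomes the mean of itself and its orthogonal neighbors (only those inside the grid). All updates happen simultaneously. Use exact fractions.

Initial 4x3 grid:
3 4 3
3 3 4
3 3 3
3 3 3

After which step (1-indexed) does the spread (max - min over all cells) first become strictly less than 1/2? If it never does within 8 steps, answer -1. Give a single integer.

Answer: 2

Derivation:
Step 1: max=11/3, min=3, spread=2/3
Step 2: max=273/80, min=3, spread=33/80
  -> spread < 1/2 first at step 2
Step 3: max=7339/2160, min=3, spread=859/2160
Step 4: max=430403/129600, min=5479/1800, spread=7183/25920
Step 5: max=25667077/7776000, min=330211/108000, spread=378377/1555200
Step 6: max=1525341623/466560000, min=3329789/1080000, spread=3474911/18662400
Step 7: max=91063600357/27993600000, min=301053989/97200000, spread=174402061/1119744000
Step 8: max=5436132566063/1679616000000, min=36303816727/11664000000, spread=1667063659/13436928000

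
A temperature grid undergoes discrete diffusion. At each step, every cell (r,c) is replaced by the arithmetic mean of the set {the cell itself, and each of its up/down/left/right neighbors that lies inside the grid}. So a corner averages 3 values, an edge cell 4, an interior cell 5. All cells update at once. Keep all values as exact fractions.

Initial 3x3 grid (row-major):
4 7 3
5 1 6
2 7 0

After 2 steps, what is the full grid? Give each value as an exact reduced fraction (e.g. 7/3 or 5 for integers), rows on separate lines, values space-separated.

Answer: 145/36 1177/240 139/36
91/20 339/100 521/120
61/18 167/40 28/9

Derivation:
After step 1:
  16/3 15/4 16/3
  3 26/5 5/2
  14/3 5/2 13/3
After step 2:
  145/36 1177/240 139/36
  91/20 339/100 521/120
  61/18 167/40 28/9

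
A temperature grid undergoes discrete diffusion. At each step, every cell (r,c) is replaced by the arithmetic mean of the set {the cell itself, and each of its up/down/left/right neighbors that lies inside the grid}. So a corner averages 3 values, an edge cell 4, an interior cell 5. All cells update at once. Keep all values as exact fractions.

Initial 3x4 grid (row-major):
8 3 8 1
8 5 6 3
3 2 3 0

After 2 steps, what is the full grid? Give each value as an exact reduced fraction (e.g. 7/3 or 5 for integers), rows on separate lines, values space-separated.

After step 1:
  19/3 6 9/2 4
  6 24/5 5 5/2
  13/3 13/4 11/4 2
After step 2:
  55/9 649/120 39/8 11/3
  161/30 501/100 391/100 27/8
  163/36 227/60 13/4 29/12

Answer: 55/9 649/120 39/8 11/3
161/30 501/100 391/100 27/8
163/36 227/60 13/4 29/12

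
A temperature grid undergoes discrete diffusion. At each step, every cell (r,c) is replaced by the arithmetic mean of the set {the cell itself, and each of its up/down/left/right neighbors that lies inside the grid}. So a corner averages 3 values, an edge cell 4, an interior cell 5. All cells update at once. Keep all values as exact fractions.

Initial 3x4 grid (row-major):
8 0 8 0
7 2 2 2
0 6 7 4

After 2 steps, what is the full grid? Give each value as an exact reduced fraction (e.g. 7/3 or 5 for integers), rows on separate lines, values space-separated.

Answer: 55/12 77/20 109/30 47/18
1019/240 201/50 337/100 52/15
37/9 487/120 511/120 133/36

Derivation:
After step 1:
  5 9/2 5/2 10/3
  17/4 17/5 21/5 2
  13/3 15/4 19/4 13/3
After step 2:
  55/12 77/20 109/30 47/18
  1019/240 201/50 337/100 52/15
  37/9 487/120 511/120 133/36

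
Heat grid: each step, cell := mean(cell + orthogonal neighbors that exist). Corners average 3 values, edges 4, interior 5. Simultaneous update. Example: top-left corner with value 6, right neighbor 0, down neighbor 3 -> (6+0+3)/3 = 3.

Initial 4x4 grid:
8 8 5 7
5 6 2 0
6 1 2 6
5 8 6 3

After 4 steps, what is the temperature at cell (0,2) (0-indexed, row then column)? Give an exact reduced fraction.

Answer: 337801/72000

Derivation:
Step 1: cell (0,2) = 11/2
Step 2: cell (0,2) = 77/16
Step 3: cell (0,2) = 11491/2400
Step 4: cell (0,2) = 337801/72000
Full grid after step 4:
  24827/4320 384289/72000 337801/72000 92671/21600
  10839/2000 100239/20000 262261/60000 72019/18000
  279011/54000 850157/180000 84349/20000 71221/18000
  326999/64800 1034369/216000 34811/8000 17681/4320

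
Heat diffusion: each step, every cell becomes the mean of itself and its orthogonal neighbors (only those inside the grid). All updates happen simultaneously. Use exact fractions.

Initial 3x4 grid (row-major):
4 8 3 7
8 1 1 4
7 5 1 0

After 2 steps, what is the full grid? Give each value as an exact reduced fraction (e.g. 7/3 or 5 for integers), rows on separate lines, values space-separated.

After step 1:
  20/3 4 19/4 14/3
  5 23/5 2 3
  20/3 7/2 7/4 5/3
After step 2:
  47/9 1201/240 185/48 149/36
  86/15 191/50 161/50 17/6
  91/18 991/240 107/48 77/36

Answer: 47/9 1201/240 185/48 149/36
86/15 191/50 161/50 17/6
91/18 991/240 107/48 77/36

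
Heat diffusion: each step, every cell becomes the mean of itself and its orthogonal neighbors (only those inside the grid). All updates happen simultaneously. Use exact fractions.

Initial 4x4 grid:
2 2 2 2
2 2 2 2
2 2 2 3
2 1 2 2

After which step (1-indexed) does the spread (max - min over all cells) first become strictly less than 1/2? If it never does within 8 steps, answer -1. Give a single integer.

Step 1: max=7/3, min=5/3, spread=2/3
Step 2: max=271/120, min=209/120, spread=31/60
Step 3: max=2567/1200, min=1949/1080, spread=3613/10800
  -> spread < 1/2 first at step 3
Step 4: max=228151/108000, min=12067/6480, spread=81103/324000
Step 5: max=2252897/1080000, min=1828109/972000, spread=1994983/9720000
Step 6: max=20093587/9720000, min=11128987/5832000, spread=2317913/14580000
Step 7: max=2000803277/972000000, min=1682440469/874800000, spread=1182824803/8748000000
Step 8: max=17940999067/8748000000, min=10173990307/5248800000, spread=1476522833/13122000000

Answer: 3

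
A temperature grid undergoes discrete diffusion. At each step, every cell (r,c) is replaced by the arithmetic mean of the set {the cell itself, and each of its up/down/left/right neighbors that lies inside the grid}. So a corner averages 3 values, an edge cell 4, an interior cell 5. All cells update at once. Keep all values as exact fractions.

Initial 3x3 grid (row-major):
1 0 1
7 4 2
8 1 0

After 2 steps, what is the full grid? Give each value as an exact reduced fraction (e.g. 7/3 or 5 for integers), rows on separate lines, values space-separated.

Answer: 55/18 239/120 17/12
79/20 143/50 131/80
163/36 743/240 2

Derivation:
After step 1:
  8/3 3/2 1
  5 14/5 7/4
  16/3 13/4 1
After step 2:
  55/18 239/120 17/12
  79/20 143/50 131/80
  163/36 743/240 2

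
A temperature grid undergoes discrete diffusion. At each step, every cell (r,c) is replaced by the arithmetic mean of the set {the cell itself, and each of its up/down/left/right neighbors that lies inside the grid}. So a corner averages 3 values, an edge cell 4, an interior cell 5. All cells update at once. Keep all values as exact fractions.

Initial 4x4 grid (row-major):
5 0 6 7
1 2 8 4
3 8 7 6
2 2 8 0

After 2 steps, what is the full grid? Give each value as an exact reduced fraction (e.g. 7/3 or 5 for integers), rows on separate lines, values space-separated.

After step 1:
  2 13/4 21/4 17/3
  11/4 19/5 27/5 25/4
  7/2 22/5 37/5 17/4
  7/3 5 17/4 14/3
After step 2:
  8/3 143/40 587/120 103/18
  241/80 98/25 281/50 647/120
  779/240 241/50 257/50 677/120
  65/18 959/240 1279/240 79/18

Answer: 8/3 143/40 587/120 103/18
241/80 98/25 281/50 647/120
779/240 241/50 257/50 677/120
65/18 959/240 1279/240 79/18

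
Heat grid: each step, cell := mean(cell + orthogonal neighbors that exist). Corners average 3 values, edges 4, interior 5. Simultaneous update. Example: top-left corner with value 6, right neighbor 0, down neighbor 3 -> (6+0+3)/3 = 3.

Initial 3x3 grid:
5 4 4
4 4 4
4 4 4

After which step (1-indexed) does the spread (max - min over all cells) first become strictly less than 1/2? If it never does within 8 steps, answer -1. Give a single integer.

Step 1: max=13/3, min=4, spread=1/3
  -> spread < 1/2 first at step 1
Step 2: max=77/18, min=4, spread=5/18
Step 3: max=905/216, min=4, spread=41/216
Step 4: max=53971/12960, min=1451/360, spread=347/2592
Step 5: max=3217337/777600, min=14557/3600, spread=2921/31104
Step 6: max=192452539/46656000, min=1753483/432000, spread=24611/373248
Step 7: max=11516162033/2799360000, min=39536741/9720000, spread=207329/4478976
Step 8: max=689876352451/167961600000, min=2112401599/518400000, spread=1746635/53747712

Answer: 1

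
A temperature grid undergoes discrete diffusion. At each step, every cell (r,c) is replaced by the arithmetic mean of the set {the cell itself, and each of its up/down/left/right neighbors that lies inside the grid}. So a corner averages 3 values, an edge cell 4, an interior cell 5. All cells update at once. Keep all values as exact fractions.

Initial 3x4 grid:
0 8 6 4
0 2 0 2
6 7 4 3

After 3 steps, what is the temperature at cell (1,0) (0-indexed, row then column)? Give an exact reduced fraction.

Step 1: cell (1,0) = 2
Step 2: cell (1,0) = 31/10
Step 3: cell (1,0) = 1961/600
Full grid after step 3:
  3467/1080 12371/3600 717/200 2501/720
  1961/600 6967/2000 1703/500 5121/1600
  7769/2160 26267/7200 2743/800 1133/360

Answer: 1961/600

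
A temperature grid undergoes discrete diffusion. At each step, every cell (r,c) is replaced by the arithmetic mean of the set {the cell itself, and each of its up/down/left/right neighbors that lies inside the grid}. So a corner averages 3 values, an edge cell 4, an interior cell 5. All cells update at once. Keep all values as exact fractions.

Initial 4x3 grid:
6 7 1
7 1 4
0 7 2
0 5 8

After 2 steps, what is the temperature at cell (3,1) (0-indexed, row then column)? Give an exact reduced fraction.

Answer: 11/3

Derivation:
Step 1: cell (3,1) = 5
Step 2: cell (3,1) = 11/3
Full grid after step 2:
  167/36 1177/240 13/4
  283/60 349/100 329/80
  35/12 439/100 61/16
  61/18 11/3 61/12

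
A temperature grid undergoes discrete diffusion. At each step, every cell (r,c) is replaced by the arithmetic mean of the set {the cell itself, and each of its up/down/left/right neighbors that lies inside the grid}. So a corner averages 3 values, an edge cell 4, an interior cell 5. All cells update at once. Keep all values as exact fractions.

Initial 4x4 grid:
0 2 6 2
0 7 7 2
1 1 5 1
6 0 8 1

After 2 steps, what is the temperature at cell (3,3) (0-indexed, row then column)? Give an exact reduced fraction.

Answer: 109/36

Derivation:
Step 1: cell (3,3) = 10/3
Step 2: cell (3,3) = 109/36
Full grid after step 2:
  77/36 181/60 251/60 127/36
  121/60 347/100 409/100 839/240
  137/60 327/100 367/100 779/240
  97/36 743/240 899/240 109/36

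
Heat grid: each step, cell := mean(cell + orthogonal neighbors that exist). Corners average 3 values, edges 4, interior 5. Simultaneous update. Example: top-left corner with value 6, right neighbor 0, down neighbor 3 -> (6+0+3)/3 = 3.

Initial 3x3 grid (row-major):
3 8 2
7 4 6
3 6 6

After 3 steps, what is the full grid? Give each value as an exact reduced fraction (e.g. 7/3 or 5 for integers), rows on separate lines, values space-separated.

After step 1:
  6 17/4 16/3
  17/4 31/5 9/2
  16/3 19/4 6
After step 2:
  29/6 1307/240 169/36
  1307/240 479/100 661/120
  43/9 1337/240 61/12
After step 3:
  629/120 71149/14400 11267/2160
  71449/14400 32113/6000 36137/7200
  2843/540 72799/14400 431/80

Answer: 629/120 71149/14400 11267/2160
71449/14400 32113/6000 36137/7200
2843/540 72799/14400 431/80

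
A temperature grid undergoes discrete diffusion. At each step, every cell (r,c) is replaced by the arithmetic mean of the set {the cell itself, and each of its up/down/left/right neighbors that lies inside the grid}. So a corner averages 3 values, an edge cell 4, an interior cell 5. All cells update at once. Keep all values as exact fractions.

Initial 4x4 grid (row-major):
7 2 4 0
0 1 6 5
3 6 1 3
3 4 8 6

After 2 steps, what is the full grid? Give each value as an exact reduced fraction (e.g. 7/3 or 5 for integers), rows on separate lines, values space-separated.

Answer: 37/12 25/8 129/40 19/6
47/16 313/100 177/50 273/80
145/48 381/100 197/50 1063/240
139/36 49/12 307/60 85/18

Derivation:
After step 1:
  3 7/2 3 3
  11/4 3 17/5 7/2
  3 3 24/5 15/4
  10/3 21/4 19/4 17/3
After step 2:
  37/12 25/8 129/40 19/6
  47/16 313/100 177/50 273/80
  145/48 381/100 197/50 1063/240
  139/36 49/12 307/60 85/18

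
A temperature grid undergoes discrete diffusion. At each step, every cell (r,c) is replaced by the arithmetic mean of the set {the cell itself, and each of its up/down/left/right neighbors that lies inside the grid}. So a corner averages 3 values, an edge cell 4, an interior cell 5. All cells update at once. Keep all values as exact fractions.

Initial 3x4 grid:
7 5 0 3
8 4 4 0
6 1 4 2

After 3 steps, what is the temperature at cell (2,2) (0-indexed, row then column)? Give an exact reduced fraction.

Answer: 1799/600

Derivation:
Step 1: cell (2,2) = 11/4
Step 2: cell (2,2) = 109/40
Step 3: cell (2,2) = 1799/600
Full grid after step 3:
  11329/2160 1903/450 76/25 1583/720
  73361/14400 25429/6000 5743/2000 11147/4800
  3493/720 793/200 1799/600 1673/720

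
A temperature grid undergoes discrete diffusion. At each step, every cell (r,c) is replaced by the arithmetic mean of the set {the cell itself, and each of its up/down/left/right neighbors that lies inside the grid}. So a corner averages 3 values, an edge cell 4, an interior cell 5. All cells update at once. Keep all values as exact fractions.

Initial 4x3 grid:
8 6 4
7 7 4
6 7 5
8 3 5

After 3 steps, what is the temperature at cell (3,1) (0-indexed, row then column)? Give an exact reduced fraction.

Answer: 9019/1600

Derivation:
Step 1: cell (3,1) = 23/4
Step 2: cell (3,1) = 427/80
Step 3: cell (3,1) = 9019/1600
Full grid after step 3:
  4699/720 86741/14400 5981/1080
  7763/1200 18047/3000 38953/7200
  11347/1800 2867/500 38513/7200
  12811/2160 9019/1600 2789/540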